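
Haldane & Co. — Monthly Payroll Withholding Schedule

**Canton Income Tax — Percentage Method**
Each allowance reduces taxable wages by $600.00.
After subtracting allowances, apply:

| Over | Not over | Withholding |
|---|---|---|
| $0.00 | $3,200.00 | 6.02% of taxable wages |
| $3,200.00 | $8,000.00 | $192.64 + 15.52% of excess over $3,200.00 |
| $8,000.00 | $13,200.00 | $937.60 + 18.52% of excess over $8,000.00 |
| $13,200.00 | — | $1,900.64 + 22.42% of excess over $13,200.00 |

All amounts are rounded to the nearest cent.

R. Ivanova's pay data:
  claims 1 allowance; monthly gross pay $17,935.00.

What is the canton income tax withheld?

$2,827.71

Canton Income Tax: taxable = $17,935.00 − 1×$600.00 = $17,335.00
  $1,900.64 + 22.42% × ($17,335.00 − $13,200.00) = $1,900.64 + 22.42% × $4,135.00 = $2,827.71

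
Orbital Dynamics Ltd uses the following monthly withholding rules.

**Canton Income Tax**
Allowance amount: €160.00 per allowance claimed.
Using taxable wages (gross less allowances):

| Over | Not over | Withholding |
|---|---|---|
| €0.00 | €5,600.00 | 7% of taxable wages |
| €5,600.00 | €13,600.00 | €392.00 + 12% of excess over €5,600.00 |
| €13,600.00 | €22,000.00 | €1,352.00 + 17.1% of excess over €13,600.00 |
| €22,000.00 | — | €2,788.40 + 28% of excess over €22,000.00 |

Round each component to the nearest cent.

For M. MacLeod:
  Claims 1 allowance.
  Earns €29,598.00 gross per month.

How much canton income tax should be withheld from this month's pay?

€4,871.04

Canton Income Tax: taxable = €29,598.00 − 1×€160.00 = €29,438.00
  €2,788.40 + 28% × (€29,438.00 − €22,000.00) = €2,788.40 + 28% × €7,438.00 = €4,871.04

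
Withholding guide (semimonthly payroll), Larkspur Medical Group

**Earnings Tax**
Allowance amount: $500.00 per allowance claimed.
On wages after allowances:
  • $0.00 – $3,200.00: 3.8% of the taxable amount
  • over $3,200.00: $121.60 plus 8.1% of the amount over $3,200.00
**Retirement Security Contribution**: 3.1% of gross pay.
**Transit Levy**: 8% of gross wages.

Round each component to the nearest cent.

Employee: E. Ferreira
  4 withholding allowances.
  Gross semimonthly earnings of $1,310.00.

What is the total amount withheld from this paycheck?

$145.41

Earnings Tax: taxable = $1,310.00 − 4×$500.00 = $-690.00
  Taxable ≤ 0 → $0.00
Retirement Security Contribution: 3.1% × $1,310.00 = $40.61
Transit Levy: 8% × $1,310.00 = $104.80
Total: $0.00 + $40.61 + $104.80 = $145.41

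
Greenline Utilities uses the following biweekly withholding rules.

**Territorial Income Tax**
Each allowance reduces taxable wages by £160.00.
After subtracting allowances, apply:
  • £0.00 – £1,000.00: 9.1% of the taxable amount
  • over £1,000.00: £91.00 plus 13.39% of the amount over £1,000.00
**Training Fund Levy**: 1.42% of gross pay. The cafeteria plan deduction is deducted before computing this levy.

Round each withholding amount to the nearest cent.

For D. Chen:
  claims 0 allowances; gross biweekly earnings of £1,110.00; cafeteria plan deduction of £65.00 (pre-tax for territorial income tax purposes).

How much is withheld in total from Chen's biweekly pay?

Territorial Income Tax: taxable = £1,110.00 − £65.00 = £1,045.00
  £91.00 + 13.39% × (£1,045.00 − £1,000.00) = £91.00 + 13.39% × £45.00 = £97.03
Training Fund Levy: 1.42% × £1,045.00 = £14.84
Total: £97.03 + £14.84 = £111.87

£111.87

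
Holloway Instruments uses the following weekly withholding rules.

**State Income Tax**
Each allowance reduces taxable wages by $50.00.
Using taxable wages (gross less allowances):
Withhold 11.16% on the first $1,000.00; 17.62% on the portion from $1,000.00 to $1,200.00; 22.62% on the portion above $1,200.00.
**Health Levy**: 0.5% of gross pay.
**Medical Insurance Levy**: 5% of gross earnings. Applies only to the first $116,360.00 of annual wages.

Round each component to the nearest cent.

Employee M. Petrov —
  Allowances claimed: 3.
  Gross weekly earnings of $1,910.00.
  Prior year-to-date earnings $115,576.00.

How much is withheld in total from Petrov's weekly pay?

State Income Tax: taxable = $1,910.00 − 3×$50.00 = $1,760.00
  $146.84 + 22.62% × ($1,760.00 − $1,200.00) = $146.84 + 22.62% × $560.00 = $273.51
Health Levy: 0.5% × $1,910.00 = $9.55
Medical Insurance Levy: cap $116,360.00 − YTD $115,576.00 = $784.00 subject; 5% × $784.00 = $39.20
Total: $273.51 + $9.55 + $39.20 = $322.26

$322.26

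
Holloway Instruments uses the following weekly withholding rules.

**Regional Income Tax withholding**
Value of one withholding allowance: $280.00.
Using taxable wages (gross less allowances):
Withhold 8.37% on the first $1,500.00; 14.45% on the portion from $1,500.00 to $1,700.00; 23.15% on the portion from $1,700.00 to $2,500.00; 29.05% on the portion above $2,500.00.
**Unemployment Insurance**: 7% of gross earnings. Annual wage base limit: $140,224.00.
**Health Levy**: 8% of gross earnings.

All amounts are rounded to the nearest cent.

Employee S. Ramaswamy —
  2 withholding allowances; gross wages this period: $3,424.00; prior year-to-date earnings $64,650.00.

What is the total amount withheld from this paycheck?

Regional Income Tax: taxable = $3,424.00 − 2×$280.00 = $2,864.00
  $339.65 + 29.05% × ($2,864.00 − $2,500.00) = $339.65 + 29.05% × $364.00 = $445.39
Unemployment Insurance: 7% × $3,424.00 = $239.68
Health Levy: 8% × $3,424.00 = $273.92
Total: $445.39 + $239.68 + $273.92 = $958.99

$958.99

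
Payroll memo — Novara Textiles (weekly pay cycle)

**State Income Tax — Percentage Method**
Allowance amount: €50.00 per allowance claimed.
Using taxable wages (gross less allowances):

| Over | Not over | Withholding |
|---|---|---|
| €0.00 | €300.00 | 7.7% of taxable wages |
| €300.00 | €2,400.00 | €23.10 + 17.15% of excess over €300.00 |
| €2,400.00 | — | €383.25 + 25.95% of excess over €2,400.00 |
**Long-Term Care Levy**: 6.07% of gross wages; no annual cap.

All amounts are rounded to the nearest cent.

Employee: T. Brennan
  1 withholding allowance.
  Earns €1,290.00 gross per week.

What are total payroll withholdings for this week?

€262.61

State Income Tax: taxable = €1,290.00 − 1×€50.00 = €1,240.00
  €23.10 + 17.15% × (€1,240.00 − €300.00) = €23.10 + 17.15% × €940.00 = €184.31
Long-Term Care Levy: 6.07% × €1,290.00 = €78.30
Total: €184.31 + €78.30 = €262.61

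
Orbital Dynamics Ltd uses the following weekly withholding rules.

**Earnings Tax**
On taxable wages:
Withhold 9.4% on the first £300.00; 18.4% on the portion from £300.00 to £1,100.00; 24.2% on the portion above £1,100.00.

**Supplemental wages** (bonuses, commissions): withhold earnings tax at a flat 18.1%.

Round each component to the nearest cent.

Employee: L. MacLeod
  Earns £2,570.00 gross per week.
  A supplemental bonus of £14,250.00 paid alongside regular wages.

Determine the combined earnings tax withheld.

£3,110.39

Earnings Tax: taxable = £2,570.00
  £175.40 + 24.2% × (£2,570.00 − £1,100.00) = £175.40 + 24.2% × £1,470.00 = £531.14
Supplemental (18.1% flat on bonus): 18.1% × £14,250.00 = £2,579.25
Total earnings tax: £531.14 + £2,579.25 = £3,110.39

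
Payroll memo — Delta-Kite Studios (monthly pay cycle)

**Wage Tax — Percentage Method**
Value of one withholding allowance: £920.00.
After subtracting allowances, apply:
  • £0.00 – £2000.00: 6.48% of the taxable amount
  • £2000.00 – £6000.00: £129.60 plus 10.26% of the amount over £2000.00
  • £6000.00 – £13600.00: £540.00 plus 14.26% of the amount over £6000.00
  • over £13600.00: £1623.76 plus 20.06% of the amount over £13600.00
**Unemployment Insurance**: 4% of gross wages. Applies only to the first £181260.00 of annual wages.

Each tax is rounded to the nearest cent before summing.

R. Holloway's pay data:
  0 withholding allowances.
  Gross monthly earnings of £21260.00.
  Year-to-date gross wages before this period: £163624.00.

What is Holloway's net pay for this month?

Wage Tax: taxable = £21260.00
  £1623.76 + 20.06% × (£21260.00 − £13600.00) = £1623.76 + 20.06% × £7660.00 = £3160.36
Unemployment Insurance: cap £181260.00 − YTD £163624.00 = £17636.00 subject; 4% × £17636.00 = £705.44
Total withheld: £3160.36 + £705.44 = £3865.80
Net pay: £21260.00 − £3865.80 = £17394.20

£17394.20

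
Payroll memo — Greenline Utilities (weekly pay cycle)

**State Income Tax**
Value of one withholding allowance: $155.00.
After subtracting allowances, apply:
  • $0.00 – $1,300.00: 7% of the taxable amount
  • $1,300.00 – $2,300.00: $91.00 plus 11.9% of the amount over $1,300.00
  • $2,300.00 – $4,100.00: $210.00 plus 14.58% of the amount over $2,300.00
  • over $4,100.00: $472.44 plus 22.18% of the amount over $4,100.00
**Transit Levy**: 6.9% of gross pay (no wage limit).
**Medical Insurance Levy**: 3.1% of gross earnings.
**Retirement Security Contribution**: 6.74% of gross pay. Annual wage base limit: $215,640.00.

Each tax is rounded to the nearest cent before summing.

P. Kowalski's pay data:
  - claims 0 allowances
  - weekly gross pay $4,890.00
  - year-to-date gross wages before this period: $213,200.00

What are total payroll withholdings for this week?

State Income Tax: taxable = $4,890.00
  $472.44 + 22.18% × ($4,890.00 − $4,100.00) = $472.44 + 22.18% × $790.00 = $647.66
Transit Levy: 6.9% × $4,890.00 = $337.41
Medical Insurance Levy: 3.1% × $4,890.00 = $151.59
Retirement Security Contribution: cap $215,640.00 − YTD $213,200.00 = $2,440.00 subject; 6.74% × $2,440.00 = $164.46
Total: $647.66 + $337.41 + $151.59 + $164.46 = $1,301.12

$1,301.12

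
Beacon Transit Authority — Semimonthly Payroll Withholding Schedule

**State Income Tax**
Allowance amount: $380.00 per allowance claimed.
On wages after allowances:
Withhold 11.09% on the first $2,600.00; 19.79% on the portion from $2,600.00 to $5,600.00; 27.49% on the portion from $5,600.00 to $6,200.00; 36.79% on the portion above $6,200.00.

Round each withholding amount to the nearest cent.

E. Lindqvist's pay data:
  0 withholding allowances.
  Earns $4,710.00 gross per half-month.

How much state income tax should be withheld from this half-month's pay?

State Income Tax: taxable = $4,710.00
  $288.34 + 19.79% × ($4,710.00 − $2,600.00) = $288.34 + 19.79% × $2,110.00 = $705.91

$705.91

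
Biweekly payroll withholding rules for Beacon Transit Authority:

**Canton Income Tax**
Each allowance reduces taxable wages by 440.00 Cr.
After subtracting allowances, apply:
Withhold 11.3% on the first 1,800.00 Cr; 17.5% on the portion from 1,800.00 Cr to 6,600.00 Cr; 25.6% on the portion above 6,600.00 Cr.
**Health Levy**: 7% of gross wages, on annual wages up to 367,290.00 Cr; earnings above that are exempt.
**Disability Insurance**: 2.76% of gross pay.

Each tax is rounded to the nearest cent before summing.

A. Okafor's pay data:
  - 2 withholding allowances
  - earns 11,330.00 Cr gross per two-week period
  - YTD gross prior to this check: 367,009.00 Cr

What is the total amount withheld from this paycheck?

Canton Income Tax: taxable = 11,330.00 Cr − 2×440.00 Cr = 10,450.00 Cr
  1,043.40 Cr + 25.6% × (10,450.00 Cr − 6,600.00 Cr) = 1,043.40 Cr + 25.6% × 3,850.00 Cr = 2,029.00 Cr
Health Levy: cap 367,290.00 Cr − YTD 367,009.00 Cr = 281.00 Cr subject; 7% × 281.00 Cr = 19.67 Cr
Disability Insurance: 2.76% × 11,330.00 Cr = 312.71 Cr
Total: 2,029.00 Cr + 19.67 Cr + 312.71 Cr = 2,361.38 Cr

2,361.38 Cr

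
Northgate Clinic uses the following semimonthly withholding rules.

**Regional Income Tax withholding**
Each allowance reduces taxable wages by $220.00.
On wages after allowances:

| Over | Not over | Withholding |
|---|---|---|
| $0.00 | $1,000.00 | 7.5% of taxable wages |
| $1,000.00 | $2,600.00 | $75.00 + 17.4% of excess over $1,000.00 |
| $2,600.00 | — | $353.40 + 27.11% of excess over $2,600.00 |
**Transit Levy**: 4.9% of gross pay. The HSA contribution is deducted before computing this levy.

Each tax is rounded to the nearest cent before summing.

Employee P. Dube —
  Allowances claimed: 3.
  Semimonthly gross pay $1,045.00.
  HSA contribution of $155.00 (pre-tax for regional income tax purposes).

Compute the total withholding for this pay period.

$60.86

Regional Income Tax: taxable = $1,045.00 − $155.00 − 3×$220.00 = $230.00
  7.5% × $230.00 = $17.25
Transit Levy: 4.9% × $890.00 = $43.61
Total: $17.25 + $43.61 = $60.86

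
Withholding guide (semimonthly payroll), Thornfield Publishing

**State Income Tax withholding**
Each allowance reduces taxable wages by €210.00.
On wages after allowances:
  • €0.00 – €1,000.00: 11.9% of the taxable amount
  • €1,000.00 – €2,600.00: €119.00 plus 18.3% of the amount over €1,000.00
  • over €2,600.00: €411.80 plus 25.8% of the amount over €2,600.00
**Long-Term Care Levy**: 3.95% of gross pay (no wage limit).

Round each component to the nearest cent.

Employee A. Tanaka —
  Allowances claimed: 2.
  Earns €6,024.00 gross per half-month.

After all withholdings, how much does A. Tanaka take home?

State Income Tax: taxable = €6,024.00 − 2×€210.00 = €5,604.00
  €411.80 + 25.8% × (€5,604.00 − €2,600.00) = €411.80 + 25.8% × €3,004.00 = €1,186.83
Long-Term Care Levy: 3.95% × €6,024.00 = €237.95
Total withheld: €1,186.83 + €237.95 = €1,424.78
Net pay: €6,024.00 − €1,424.78 = €4,599.22

€4,599.22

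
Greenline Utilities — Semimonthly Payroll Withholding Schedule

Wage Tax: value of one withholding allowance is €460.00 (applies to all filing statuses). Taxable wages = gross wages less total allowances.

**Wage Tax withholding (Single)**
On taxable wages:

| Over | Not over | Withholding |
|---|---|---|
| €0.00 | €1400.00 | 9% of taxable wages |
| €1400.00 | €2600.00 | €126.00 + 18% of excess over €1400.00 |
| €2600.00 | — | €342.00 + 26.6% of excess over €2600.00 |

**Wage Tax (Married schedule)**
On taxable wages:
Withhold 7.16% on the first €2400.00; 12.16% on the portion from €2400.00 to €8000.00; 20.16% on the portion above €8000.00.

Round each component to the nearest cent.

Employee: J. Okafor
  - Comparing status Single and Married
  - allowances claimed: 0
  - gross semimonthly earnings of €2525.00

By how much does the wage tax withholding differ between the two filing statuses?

Wage Tax (Single): taxable = €2525.00
  €126.00 + 18% × (€2525.00 − €1400.00) = €126.00 + 18% × €1125.00 = €328.50
Wage Tax (Married): taxable = €2525.00
  €171.84 + 12.16% × (€2525.00 − €2400.00) = €171.84 + 12.16% × €125.00 = €187.04
Difference: |€328.50 − €187.04| = €141.46 (higher under Single)

€141.46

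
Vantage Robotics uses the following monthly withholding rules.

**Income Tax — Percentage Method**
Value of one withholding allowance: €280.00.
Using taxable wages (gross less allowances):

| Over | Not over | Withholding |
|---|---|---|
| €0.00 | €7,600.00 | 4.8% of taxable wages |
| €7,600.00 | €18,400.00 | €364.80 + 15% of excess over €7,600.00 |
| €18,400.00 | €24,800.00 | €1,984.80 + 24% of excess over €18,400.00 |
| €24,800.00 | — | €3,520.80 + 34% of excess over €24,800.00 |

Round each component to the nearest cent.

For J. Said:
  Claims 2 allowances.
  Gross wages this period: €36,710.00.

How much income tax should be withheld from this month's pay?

€7,379.80

Income Tax: taxable = €36,710.00 − 2×€280.00 = €36,150.00
  €3,520.80 + 34% × (€36,150.00 − €24,800.00) = €3,520.80 + 34% × €11,350.00 = €7,379.80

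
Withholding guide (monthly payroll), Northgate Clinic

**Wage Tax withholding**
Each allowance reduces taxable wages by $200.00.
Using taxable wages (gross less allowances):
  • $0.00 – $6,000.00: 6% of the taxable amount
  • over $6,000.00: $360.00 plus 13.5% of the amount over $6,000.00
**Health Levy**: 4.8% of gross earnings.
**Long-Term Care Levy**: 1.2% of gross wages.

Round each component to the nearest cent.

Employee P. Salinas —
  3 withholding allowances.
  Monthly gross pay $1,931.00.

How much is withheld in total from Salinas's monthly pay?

$195.72

Wage Tax: taxable = $1,931.00 − 3×$200.00 = $1,331.00
  6% × $1,331.00 = $79.86
Health Levy: 4.8% × $1,931.00 = $92.69
Long-Term Care Levy: 1.2% × $1,931.00 = $23.17
Total: $79.86 + $92.69 + $23.17 = $195.72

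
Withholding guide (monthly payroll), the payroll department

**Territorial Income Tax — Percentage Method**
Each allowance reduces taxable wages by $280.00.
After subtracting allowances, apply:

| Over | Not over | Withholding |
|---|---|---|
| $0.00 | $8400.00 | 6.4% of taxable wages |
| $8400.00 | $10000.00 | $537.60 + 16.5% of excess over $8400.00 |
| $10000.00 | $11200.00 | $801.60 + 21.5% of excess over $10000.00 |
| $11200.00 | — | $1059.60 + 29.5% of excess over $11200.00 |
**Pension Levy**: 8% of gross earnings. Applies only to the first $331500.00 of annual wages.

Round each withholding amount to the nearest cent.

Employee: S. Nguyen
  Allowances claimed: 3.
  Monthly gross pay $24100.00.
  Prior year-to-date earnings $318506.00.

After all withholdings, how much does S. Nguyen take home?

Territorial Income Tax: taxable = $24100.00 − 3×$280.00 = $23260.00
  $1059.60 + 29.5% × ($23260.00 − $11200.00) = $1059.60 + 29.5% × $12060.00 = $4617.30
Pension Levy: cap $331500.00 − YTD $318506.00 = $12994.00 subject; 8% × $12994.00 = $1039.52
Total withheld: $4617.30 + $1039.52 = $5656.82
Net pay: $24100.00 − $5656.82 = $18443.18

$18443.18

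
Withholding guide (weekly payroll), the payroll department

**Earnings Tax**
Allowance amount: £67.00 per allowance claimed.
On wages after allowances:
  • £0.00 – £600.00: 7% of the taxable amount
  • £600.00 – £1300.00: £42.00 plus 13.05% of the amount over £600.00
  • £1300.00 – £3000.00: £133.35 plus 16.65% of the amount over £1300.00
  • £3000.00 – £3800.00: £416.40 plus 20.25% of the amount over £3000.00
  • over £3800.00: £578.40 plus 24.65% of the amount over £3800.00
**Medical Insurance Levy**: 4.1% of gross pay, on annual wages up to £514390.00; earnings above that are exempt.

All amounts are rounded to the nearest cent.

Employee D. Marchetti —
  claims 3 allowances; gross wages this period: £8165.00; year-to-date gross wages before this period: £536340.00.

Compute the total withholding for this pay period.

£1604.83

Earnings Tax: taxable = £8165.00 − 3×£67.00 = £7964.00
  £578.40 + 24.65% × (£7964.00 − £3800.00) = £578.40 + 24.65% × £4164.00 = £1604.83
Medical Insurance Levy: YTD £536340.00 ≥ cap £514390.00 → £0.00
Total: £1604.83 + £0.00 = £1604.83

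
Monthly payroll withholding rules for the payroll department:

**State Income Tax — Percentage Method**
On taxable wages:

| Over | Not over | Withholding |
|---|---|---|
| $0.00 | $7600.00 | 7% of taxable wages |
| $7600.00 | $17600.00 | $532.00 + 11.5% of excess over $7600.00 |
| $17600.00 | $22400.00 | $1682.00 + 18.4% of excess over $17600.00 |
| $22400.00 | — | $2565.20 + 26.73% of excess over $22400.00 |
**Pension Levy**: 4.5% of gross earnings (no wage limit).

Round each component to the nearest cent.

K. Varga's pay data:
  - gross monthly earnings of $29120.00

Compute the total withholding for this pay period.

$5671.86

State Income Tax: taxable = $29120.00
  $2565.20 + 26.73% × ($29120.00 − $22400.00) = $2565.20 + 26.73% × $6720.00 = $4361.46
Pension Levy: 4.5% × $29120.00 = $1310.40
Total: $4361.46 + $1310.40 = $5671.86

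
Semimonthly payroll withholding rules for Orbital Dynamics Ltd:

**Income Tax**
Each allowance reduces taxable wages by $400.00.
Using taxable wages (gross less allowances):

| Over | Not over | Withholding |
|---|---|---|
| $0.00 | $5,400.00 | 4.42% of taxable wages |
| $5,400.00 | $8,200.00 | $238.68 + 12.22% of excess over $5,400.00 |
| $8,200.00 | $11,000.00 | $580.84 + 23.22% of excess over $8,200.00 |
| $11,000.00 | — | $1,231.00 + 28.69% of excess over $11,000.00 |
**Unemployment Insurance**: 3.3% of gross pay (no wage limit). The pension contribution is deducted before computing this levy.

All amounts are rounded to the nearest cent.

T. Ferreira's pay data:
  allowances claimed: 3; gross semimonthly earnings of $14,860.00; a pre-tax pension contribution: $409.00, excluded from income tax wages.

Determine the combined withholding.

$2,353.69

Income Tax: taxable = $14,860.00 − $409.00 − 3×$400.00 = $13,251.00
  $1,231.00 + 28.69% × ($13,251.00 − $11,000.00) = $1,231.00 + 28.69% × $2,251.00 = $1,876.81
Unemployment Insurance: 3.3% × $14,451.00 = $476.88
Total: $1,876.81 + $476.88 = $2,353.69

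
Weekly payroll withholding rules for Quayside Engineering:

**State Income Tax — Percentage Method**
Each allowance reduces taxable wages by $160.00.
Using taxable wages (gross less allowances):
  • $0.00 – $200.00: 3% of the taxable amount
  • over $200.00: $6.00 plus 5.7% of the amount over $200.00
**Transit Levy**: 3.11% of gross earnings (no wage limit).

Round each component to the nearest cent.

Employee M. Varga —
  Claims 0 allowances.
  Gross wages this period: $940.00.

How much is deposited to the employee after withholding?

State Income Tax: taxable = $940.00
  $6.00 + 5.7% × ($940.00 − $200.00) = $6.00 + 5.7% × $740.00 = $48.18
Transit Levy: 3.11% × $940.00 = $29.23
Total withheld: $48.18 + $29.23 = $77.41
Net pay: $940.00 − $77.41 = $862.59

$862.59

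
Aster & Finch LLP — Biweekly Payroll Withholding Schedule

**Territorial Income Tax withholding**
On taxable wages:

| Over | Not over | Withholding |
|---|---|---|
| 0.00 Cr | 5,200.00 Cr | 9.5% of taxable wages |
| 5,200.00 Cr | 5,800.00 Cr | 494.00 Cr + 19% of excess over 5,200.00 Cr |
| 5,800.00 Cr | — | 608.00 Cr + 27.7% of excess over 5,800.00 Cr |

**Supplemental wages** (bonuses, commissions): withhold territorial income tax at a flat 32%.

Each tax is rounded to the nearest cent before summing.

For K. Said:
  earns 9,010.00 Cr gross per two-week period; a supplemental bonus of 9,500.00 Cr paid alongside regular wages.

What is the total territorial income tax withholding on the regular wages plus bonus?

4,537.17 Cr

Territorial Income Tax: taxable = 9,010.00 Cr
  608.00 Cr + 27.7% × (9,010.00 Cr − 5,800.00 Cr) = 608.00 Cr + 27.7% × 3,210.00 Cr = 1,497.17 Cr
Supplemental (32% flat on bonus): 32% × 9,500.00 Cr = 3,040.00 Cr
Total territorial income tax: 1,497.17 Cr + 3,040.00 Cr = 4,537.17 Cr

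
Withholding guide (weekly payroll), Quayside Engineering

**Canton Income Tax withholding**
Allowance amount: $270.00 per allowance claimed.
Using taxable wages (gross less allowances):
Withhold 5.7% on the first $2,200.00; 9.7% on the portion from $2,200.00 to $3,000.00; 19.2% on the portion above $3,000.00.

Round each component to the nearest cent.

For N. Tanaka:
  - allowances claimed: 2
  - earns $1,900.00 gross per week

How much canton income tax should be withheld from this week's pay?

Canton Income Tax: taxable = $1,900.00 − 2×$270.00 = $1,360.00
  5.7% × $1,360.00 = $77.52

$77.52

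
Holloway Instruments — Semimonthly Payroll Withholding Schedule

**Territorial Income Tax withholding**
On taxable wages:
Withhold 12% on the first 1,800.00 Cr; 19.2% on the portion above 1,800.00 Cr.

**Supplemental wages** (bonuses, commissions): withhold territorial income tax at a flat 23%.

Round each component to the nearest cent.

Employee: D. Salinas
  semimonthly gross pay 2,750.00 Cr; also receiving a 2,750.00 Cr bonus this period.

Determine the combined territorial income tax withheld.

1,030.90 Cr

Territorial Income Tax: taxable = 2,750.00 Cr
  216.00 Cr + 19.2% × (2,750.00 Cr − 1,800.00 Cr) = 216.00 Cr + 19.2% × 950.00 Cr = 398.40 Cr
Supplemental (23% flat on bonus): 23% × 2,750.00 Cr = 632.50 Cr
Total territorial income tax: 398.40 Cr + 632.50 Cr = 1,030.90 Cr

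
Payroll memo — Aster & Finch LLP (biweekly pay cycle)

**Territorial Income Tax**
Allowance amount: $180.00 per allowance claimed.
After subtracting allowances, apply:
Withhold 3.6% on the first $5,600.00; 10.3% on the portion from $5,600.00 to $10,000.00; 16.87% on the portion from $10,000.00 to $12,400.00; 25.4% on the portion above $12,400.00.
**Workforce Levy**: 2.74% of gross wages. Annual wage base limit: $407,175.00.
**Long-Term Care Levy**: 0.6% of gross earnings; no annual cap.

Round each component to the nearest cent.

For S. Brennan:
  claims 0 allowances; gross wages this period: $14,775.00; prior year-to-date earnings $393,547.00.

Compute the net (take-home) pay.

Territorial Income Tax: taxable = $14,775.00
  $1,059.68 + 25.4% × ($14,775.00 − $12,400.00) = $1,059.68 + 25.4% × $2,375.00 = $1,662.93
Workforce Levy: cap $407,175.00 − YTD $393,547.00 = $13,628.00 subject; 2.74% × $13,628.00 = $373.41
Long-Term Care Levy: 0.6% × $14,775.00 = $88.65
Total withheld: $1,662.93 + $373.41 + $88.65 = $2,124.99
Net pay: $14,775.00 − $2,124.99 = $12,650.01

$12,650.01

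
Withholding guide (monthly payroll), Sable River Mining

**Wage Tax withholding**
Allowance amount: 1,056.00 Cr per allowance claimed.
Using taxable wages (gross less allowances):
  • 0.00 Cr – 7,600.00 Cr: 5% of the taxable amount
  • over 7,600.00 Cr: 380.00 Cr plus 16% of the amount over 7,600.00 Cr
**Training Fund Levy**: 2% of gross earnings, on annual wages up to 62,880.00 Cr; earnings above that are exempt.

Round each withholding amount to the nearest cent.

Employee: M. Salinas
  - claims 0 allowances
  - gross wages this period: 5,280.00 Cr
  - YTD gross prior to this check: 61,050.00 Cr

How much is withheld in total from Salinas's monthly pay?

300.60 Cr

Wage Tax: taxable = 5,280.00 Cr
  5% × 5,280.00 Cr = 264.00 Cr
Training Fund Levy: cap 62,880.00 Cr − YTD 61,050.00 Cr = 1,830.00 Cr subject; 2% × 1,830.00 Cr = 36.60 Cr
Total: 264.00 Cr + 36.60 Cr = 300.60 Cr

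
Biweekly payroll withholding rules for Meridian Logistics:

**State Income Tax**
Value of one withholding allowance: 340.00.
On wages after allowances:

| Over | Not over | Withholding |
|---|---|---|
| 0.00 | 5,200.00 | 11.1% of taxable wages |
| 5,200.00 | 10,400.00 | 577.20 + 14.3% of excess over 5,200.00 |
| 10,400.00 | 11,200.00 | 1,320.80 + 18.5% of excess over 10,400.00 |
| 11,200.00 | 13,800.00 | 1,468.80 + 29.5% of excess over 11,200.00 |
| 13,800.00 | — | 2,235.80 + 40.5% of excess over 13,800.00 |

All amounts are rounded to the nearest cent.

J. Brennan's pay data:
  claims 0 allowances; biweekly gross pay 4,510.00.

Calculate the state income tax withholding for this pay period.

500.61

State Income Tax: taxable = 4,510.00
  11.1% × 4,510.00 = 500.61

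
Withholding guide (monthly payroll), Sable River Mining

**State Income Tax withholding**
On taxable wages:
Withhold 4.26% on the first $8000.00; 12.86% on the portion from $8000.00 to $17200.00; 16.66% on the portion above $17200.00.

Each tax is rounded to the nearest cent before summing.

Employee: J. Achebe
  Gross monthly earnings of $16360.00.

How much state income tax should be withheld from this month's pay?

$1415.90

State Income Tax: taxable = $16360.00
  $340.80 + 12.86% × ($16360.00 − $8000.00) = $340.80 + 12.86% × $8360.00 = $1415.90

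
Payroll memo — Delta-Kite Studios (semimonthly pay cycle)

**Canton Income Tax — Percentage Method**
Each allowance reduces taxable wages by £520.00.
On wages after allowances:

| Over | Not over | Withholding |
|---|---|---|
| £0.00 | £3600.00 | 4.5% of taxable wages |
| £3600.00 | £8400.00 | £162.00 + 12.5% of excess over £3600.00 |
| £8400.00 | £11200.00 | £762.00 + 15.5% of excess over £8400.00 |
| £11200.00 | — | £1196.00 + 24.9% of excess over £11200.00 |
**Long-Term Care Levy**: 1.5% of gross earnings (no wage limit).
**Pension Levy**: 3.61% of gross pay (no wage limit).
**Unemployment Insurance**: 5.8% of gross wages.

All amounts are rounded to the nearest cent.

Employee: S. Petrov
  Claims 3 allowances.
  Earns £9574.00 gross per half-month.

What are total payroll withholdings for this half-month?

Canton Income Tax: taxable = £9574.00 − 3×£520.00 = £8014.00
  £162.00 + 12.5% × (£8014.00 − £3600.00) = £162.00 + 12.5% × £4414.00 = £713.75
Long-Term Care Levy: 1.5% × £9574.00 = £143.61
Pension Levy: 3.61% × £9574.00 = £345.62
Unemployment Insurance: 5.8% × £9574.00 = £555.29
Total: £713.75 + £143.61 + £345.62 + £555.29 = £1758.27

£1758.27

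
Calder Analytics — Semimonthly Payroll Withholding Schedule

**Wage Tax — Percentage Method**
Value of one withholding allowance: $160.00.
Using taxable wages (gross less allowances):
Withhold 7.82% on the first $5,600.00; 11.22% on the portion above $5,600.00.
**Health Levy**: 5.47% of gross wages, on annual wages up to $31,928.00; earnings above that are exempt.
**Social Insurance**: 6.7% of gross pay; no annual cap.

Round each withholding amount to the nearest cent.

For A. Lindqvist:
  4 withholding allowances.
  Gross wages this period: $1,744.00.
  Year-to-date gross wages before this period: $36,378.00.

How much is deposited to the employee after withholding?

$1,540.82

Wage Tax: taxable = $1,744.00 − 4×$160.00 = $1,104.00
  7.82% × $1,104.00 = $86.33
Health Levy: YTD $36,378.00 ≥ cap $31,928.00 → $0.00
Social Insurance: 6.7% × $1,744.00 = $116.85
Total withheld: $86.33 + $0.00 + $116.85 = $203.18
Net pay: $1,744.00 − $203.18 = $1,540.82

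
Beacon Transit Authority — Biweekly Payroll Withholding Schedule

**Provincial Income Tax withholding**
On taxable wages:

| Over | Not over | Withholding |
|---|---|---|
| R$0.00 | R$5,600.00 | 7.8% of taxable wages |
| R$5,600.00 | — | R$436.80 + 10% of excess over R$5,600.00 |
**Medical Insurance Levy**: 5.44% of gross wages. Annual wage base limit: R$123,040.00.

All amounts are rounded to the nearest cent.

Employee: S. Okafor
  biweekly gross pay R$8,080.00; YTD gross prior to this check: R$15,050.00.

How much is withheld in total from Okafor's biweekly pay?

Provincial Income Tax: taxable = R$8,080.00
  R$436.80 + 10% × (R$8,080.00 − R$5,600.00) = R$436.80 + 10% × R$2,480.00 = R$684.80
Medical Insurance Levy: 5.44% × R$8,080.00 = R$439.55
Total: R$684.80 + R$439.55 = R$1,124.35

R$1,124.35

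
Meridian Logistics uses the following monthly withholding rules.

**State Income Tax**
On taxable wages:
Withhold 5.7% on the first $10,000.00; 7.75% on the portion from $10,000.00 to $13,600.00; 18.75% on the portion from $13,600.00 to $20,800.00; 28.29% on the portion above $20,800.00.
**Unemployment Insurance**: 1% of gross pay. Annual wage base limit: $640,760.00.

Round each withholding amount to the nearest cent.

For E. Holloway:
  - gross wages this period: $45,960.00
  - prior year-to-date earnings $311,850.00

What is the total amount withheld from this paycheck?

State Income Tax: taxable = $45,960.00
  $2,199.00 + 28.29% × ($45,960.00 − $20,800.00) = $2,199.00 + 28.29% × $25,160.00 = $9,316.76
Unemployment Insurance: 1% × $45,960.00 = $459.60
Total: $9,316.76 + $459.60 = $9,776.36

$9,776.36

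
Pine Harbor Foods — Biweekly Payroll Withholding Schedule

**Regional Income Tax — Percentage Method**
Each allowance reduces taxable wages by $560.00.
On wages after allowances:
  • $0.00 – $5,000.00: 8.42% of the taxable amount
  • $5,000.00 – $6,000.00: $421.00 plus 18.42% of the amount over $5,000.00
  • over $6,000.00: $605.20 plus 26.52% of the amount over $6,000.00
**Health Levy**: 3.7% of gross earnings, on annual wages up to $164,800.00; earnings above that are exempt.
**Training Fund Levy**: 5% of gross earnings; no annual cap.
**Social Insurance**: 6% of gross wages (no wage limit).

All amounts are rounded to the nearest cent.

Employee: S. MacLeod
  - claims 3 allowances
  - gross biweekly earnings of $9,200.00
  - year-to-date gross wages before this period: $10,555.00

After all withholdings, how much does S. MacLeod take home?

Regional Income Tax: taxable = $9,200.00 − 3×$560.00 = $7,520.00
  $605.20 + 26.52% × ($7,520.00 − $6,000.00) = $605.20 + 26.52% × $1,520.00 = $1,008.30
Health Levy: 3.7% × $9,200.00 = $340.40
Training Fund Levy: 5% × $9,200.00 = $460.00
Social Insurance: 6% × $9,200.00 = $552.00
Total withheld: $1,008.30 + $340.40 + $460.00 + $552.00 = $2,360.70
Net pay: $9,200.00 − $2,360.70 = $6,839.30

$6,839.30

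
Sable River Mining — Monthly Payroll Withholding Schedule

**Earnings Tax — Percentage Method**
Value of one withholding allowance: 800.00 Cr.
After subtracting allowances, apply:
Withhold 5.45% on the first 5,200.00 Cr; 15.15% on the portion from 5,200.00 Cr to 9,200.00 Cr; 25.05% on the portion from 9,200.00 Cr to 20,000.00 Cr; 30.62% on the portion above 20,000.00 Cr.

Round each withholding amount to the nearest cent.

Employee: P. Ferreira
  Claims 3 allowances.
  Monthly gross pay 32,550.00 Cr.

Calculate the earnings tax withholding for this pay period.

6,702.73 Cr

Earnings Tax: taxable = 32,550.00 Cr − 3×800.00 Cr = 30,150.00 Cr
  3,594.80 Cr + 30.62% × (30,150.00 Cr − 20,000.00 Cr) = 3,594.80 Cr + 30.62% × 10,150.00 Cr = 6,702.73 Cr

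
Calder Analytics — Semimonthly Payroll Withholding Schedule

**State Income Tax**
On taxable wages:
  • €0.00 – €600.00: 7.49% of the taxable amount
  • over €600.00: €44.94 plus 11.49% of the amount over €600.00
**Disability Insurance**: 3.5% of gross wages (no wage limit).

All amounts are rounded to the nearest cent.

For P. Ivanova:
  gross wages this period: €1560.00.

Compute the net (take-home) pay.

€1350.16

State Income Tax: taxable = €1560.00
  €44.94 + 11.49% × (€1560.00 − €600.00) = €44.94 + 11.49% × €960.00 = €155.24
Disability Insurance: 3.5% × €1560.00 = €54.60
Total withheld: €155.24 + €54.60 = €209.84
Net pay: €1560.00 − €209.84 = €1350.16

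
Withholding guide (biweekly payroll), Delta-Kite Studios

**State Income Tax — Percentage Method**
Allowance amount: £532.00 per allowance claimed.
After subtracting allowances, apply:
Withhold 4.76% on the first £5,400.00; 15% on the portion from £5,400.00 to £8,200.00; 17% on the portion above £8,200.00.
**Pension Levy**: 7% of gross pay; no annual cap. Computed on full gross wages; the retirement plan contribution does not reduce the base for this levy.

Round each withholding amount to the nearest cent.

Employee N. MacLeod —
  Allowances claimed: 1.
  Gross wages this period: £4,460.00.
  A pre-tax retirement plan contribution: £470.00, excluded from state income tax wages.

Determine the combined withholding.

£476.80

State Income Tax: taxable = £4,460.00 − £470.00 − 1×£532.00 = £3,458.00
  4.76% × £3,458.00 = £164.60
Pension Levy: 7% × £4,460.00 = £312.20
Total: £164.60 + £312.20 = £476.80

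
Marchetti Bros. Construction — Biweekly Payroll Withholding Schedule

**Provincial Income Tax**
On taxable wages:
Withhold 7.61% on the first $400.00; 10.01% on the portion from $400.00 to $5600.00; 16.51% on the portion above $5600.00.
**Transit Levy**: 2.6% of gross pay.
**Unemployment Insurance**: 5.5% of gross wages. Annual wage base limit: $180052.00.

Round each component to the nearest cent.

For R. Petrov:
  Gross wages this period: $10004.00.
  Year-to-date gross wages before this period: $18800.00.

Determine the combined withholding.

Provincial Income Tax: taxable = $10004.00
  $550.96 + 16.51% × ($10004.00 − $5600.00) = $550.96 + 16.51% × $4404.00 = $1278.06
Transit Levy: 2.6% × $10004.00 = $260.10
Unemployment Insurance: 5.5% × $10004.00 = $550.22
Total: $1278.06 + $260.10 + $550.22 = $2088.38

$2088.38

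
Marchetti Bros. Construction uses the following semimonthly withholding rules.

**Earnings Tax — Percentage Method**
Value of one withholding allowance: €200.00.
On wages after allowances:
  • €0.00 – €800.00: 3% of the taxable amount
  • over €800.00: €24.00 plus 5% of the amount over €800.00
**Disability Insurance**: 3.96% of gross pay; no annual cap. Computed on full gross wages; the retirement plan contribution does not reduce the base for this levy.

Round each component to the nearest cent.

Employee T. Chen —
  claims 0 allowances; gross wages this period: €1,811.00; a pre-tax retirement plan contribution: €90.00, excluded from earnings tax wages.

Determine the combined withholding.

€141.77

Earnings Tax: taxable = €1,811.00 − €90.00 = €1,721.00
  €24.00 + 5% × (€1,721.00 − €800.00) = €24.00 + 5% × €921.00 = €70.05
Disability Insurance: 3.96% × €1,811.00 = €71.72
Total: €70.05 + €71.72 = €141.77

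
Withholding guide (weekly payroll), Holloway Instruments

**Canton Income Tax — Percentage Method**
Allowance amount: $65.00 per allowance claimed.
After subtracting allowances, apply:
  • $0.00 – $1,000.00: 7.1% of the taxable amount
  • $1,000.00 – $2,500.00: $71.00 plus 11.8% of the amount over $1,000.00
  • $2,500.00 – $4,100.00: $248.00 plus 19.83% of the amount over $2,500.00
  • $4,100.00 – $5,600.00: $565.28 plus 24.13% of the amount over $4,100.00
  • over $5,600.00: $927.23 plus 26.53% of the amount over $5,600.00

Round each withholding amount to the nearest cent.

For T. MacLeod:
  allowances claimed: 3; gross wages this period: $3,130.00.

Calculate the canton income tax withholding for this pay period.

$334.26

Canton Income Tax: taxable = $3,130.00 − 3×$65.00 = $2,935.00
  $248.00 + 19.83% × ($2,935.00 − $2,500.00) = $248.00 + 19.83% × $435.00 = $334.26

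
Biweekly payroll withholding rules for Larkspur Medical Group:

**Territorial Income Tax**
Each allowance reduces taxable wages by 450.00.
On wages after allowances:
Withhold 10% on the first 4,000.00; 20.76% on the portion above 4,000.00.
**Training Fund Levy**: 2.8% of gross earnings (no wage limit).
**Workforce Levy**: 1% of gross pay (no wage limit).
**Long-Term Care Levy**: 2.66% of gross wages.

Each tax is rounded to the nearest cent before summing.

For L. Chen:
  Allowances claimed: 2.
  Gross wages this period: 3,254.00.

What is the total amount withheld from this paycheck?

Territorial Income Tax: taxable = 3,254.00 − 2×450.00 = 2,354.00
  10% × 2,354.00 = 235.40
Training Fund Levy: 2.8% × 3,254.00 = 91.11
Workforce Levy: 1% × 3,254.00 = 32.54
Long-Term Care Levy: 2.66% × 3,254.00 = 86.56
Total: 235.40 + 91.11 + 32.54 + 86.56 = 445.61

445.61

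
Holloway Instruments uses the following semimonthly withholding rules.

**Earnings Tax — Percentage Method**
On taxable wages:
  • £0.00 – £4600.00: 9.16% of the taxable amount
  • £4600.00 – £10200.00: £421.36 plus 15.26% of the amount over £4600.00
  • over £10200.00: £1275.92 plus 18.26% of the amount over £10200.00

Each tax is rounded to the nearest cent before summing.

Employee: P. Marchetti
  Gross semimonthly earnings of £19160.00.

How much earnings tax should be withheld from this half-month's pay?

Earnings Tax: taxable = £19160.00
  £1275.92 + 18.26% × (£19160.00 − £10200.00) = £1275.92 + 18.26% × £8960.00 = £2912.02

£2912.02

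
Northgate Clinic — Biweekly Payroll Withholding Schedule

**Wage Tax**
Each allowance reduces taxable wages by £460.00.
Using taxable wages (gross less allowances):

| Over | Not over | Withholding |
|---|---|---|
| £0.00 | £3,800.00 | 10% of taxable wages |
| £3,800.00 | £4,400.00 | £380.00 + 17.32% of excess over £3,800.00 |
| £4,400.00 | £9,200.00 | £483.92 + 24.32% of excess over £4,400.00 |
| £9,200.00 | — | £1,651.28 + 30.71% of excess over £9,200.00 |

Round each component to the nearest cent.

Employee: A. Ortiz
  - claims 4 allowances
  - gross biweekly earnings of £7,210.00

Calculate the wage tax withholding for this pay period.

Wage Tax: taxable = £7,210.00 − 4×£460.00 = £5,370.00
  £483.92 + 24.32% × (£5,370.00 − £4,400.00) = £483.92 + 24.32% × £970.00 = £719.82

£719.82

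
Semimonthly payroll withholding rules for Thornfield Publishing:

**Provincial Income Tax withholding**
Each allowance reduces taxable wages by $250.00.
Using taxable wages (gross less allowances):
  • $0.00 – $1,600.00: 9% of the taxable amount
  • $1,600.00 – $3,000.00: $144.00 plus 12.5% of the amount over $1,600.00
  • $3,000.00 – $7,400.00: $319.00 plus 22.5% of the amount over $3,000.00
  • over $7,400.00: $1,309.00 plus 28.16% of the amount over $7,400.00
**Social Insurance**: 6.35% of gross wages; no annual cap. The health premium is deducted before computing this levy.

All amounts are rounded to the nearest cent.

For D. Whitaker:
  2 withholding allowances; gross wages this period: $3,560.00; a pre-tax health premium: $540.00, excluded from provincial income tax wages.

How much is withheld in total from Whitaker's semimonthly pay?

$450.77

Provincial Income Tax: taxable = $3,560.00 − $540.00 − 2×$250.00 = $2,520.00
  $144.00 + 12.5% × ($2,520.00 − $1,600.00) = $144.00 + 12.5% × $920.00 = $259.00
Social Insurance: 6.35% × $3,020.00 = $191.77
Total: $259.00 + $191.77 = $450.77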